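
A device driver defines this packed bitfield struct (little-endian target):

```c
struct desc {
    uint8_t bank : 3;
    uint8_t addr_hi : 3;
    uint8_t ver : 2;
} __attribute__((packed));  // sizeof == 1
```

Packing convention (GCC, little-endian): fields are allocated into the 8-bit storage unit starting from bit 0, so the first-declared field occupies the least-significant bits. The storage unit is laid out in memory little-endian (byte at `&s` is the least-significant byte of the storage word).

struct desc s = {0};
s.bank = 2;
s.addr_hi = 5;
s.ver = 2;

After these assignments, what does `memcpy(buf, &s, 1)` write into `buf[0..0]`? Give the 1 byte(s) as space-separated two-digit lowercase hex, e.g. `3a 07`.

bank:3 = 2 → 0x2 << 0 → word 0x02
addr_hi:3 = 5 → 0x5 << 3 → word 0x2a
ver:2 = 2 → 0x2 << 6 → word 0xaa
word = 0xaa → little-endian bytes:
  [0]=0xaa

aa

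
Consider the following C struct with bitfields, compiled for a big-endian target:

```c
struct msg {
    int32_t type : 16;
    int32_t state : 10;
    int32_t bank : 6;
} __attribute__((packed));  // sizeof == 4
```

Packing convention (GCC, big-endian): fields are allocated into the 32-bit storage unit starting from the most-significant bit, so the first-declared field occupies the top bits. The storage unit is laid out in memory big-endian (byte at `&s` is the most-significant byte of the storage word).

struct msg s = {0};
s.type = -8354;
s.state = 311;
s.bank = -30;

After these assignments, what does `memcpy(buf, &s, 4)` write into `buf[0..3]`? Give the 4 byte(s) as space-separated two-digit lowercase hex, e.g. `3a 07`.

df 5e 4d e2

type:16 = -8354 → 0xdf5e << 16 → word 0xdf5e0000
state:10 = 311 → 0x137 << 6 → word 0xdf5e4dc0
bank:6 = -30 → 0x22 << 0 → word 0xdf5e4de2
word = 0xdf5e4de2 → big-endian bytes:
  [0]=0xdf  [1]=0x5e  [2]=0x4d  [3]=0xe2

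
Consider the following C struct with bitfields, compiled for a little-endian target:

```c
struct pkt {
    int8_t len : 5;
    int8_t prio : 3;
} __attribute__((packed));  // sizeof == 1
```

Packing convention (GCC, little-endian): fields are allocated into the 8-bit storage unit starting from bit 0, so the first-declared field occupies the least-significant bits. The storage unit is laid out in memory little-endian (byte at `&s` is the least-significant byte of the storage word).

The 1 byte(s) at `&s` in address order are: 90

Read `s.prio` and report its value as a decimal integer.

[0]=0x90 (little-endian) → word 0x90
len [0+:5] = (word>>0) & 0x1f = 16
prio [5+:3] = (word>>5) & 0x7 = 4  ←
prio signed 3b, MSB=1: 4 - 8 = -4

-4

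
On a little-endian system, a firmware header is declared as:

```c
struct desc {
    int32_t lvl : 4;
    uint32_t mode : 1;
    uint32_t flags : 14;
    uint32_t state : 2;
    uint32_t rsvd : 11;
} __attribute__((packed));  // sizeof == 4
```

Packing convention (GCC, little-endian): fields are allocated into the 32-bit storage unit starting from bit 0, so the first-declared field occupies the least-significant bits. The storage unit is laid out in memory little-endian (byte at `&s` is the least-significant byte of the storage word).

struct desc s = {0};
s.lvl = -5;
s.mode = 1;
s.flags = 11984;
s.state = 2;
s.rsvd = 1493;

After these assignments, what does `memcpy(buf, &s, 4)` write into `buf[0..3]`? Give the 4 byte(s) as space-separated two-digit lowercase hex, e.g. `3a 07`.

1b da b5 ba

lvl (4b) val=-5 bits=0xb at bit 0: 0x0000000b
mode (1b) val=1 bits=0x1 at bit 4: 0x0000001b
flags (14b) val=11984 bits=0x2ed0 at bit 5: 0x0005da1b
state (2b) val=2 bits=0x2 at bit 19: 0x0015da1b
rsvd (11b) val=1493 bits=0x5d5 at bit 21: 0xbab5da1b
word = 0xbab5da1b → little-endian bytes:
  [0]=0x1b  [1]=0xda  [2]=0xb5  [3]=0xba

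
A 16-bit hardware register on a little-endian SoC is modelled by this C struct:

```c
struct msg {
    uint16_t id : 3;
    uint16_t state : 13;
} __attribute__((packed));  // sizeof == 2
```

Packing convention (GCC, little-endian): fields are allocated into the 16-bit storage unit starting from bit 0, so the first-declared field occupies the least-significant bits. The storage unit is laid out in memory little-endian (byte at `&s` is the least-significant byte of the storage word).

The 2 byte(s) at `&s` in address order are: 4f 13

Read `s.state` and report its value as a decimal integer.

617

[0]=0x4f [1]=0x13 (little-endian) → word 0x134f
id:3 @ bit 0 → (0x134f>>0)&0x7 = 0x7
state:13 @ bit 3 → (0x134f>>3)&0x1fff = 0x269  ←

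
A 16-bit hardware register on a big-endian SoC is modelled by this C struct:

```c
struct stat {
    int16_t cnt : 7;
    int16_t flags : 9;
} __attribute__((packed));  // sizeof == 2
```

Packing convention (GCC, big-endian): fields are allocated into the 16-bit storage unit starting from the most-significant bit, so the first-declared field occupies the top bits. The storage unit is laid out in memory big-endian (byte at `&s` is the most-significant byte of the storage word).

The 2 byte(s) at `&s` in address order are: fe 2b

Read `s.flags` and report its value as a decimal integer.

[0]=0xfe [1]=0x2b (big-endian) → word 0xfe2b
cnt:7 @ bit 9 → (0xfe2b>>9)&0x7f = 0x7f
flags:9 @ bit 0 → (0xfe2b>>0)&0x1ff = 0x2b  ←
flags signed 9b, MSB=0: value = 43

43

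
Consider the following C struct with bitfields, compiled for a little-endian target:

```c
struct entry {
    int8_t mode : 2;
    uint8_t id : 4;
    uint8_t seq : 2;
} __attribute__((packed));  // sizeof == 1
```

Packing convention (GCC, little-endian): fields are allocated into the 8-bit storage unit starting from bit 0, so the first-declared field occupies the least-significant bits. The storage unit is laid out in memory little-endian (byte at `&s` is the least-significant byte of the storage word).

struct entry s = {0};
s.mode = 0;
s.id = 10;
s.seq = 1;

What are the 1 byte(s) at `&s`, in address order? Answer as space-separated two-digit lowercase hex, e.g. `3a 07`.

[0+:2] mode=0 & 0x3 = 0x0; word=0x00
[2+:4] id=10 & 0xf = 0xa; word=0x28
[6+:2] seq=1 & 0x3 = 0x1; word=0x68
word = 0x68 → little-endian bytes:
  [0]=0x68

68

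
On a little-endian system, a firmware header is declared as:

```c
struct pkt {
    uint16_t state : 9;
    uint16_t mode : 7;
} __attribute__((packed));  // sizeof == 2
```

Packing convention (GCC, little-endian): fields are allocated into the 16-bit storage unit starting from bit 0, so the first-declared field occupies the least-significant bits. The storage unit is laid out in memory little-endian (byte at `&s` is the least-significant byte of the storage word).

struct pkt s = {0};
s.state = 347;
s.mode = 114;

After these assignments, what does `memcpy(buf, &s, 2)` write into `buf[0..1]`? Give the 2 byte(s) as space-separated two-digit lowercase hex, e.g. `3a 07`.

state:9 = 347 → 0x15b << 0 → word 0x015b
mode:7 = 114 → 0x72 << 9 → word 0xe55b
word = 0xe55b → little-endian bytes:
  [0]=0x5b  [1]=0xe5

5b e5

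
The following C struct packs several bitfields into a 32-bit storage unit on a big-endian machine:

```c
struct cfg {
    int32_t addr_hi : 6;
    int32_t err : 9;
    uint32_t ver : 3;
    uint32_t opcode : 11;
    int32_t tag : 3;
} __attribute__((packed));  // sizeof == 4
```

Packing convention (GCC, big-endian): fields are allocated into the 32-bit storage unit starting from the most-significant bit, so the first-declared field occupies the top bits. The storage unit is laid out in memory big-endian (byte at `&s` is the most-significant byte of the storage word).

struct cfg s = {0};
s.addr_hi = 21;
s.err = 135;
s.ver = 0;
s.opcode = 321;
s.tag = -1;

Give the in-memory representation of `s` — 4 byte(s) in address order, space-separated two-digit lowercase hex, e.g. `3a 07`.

addr_hi (6b) val=21 bits=0x15 at bit 26: 0x54000000
err (9b) val=135 bits=0x87 at bit 17: 0x550e0000
ver (3b) val=0 bits=0x0 at bit 14: 0x550e0000
opcode (11b) val=321 bits=0x141 at bit 3: 0x550e0a08
tag (3b) val=-1 bits=0x7 at bit 0: 0x550e0a0f
word = 0x550e0a0f → big-endian bytes:
  [0]=0x55  [1]=0x0e  [2]=0x0a  [3]=0x0f

55 0e 0a 0f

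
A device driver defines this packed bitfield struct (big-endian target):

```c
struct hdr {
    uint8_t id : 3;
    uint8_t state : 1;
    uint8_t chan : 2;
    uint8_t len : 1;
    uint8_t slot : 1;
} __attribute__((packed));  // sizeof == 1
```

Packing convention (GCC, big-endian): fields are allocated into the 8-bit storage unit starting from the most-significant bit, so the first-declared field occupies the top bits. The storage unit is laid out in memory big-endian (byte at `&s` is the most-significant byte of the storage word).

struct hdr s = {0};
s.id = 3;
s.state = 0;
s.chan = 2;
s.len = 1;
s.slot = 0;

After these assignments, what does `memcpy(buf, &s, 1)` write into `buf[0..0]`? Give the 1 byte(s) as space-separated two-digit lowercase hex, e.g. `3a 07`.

id (3b) val=3 bits=0x3 at bit 5: 0x60
state (1b) val=0 bits=0x0 at bit 4: 0x60
chan (2b) val=2 bits=0x2 at bit 2: 0x68
len (1b) val=1 bits=0x1 at bit 1: 0x6a
slot (1b) val=0 bits=0x0 at bit 0: 0x6a
word = 0x6a → big-endian bytes:
  [0]=0x6a

6a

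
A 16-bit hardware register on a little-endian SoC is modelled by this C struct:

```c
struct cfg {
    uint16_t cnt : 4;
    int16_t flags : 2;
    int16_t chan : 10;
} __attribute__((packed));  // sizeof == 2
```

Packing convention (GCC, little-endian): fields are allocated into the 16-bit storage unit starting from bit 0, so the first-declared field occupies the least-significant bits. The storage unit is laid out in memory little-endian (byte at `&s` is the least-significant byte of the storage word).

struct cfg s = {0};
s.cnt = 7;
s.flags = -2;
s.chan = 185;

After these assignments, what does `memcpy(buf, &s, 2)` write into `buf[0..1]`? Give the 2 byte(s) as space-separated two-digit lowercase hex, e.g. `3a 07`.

cnt (4b) val=7 bits=0x7 at bit 0: 0x0007
flags (2b) val=-2 bits=0x2 at bit 4: 0x0027
chan (10b) val=185 bits=0xb9 at bit 6: 0x2e67
word = 0x2e67 → little-endian bytes:
  [0]=0x67  [1]=0x2e

67 2e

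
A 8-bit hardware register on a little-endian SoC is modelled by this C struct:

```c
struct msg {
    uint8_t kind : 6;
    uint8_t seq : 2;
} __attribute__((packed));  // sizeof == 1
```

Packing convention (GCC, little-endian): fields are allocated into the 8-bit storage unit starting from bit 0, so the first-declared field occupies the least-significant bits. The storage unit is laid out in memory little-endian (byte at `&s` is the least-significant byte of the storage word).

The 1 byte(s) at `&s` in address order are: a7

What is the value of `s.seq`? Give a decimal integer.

2

[0]=0xa7 (little-endian) → word 0xa7
kind [0+:6] = (word>>0) & 0x3f = 39
seq [6+:2] = (word>>6) & 0x3 = 2  ←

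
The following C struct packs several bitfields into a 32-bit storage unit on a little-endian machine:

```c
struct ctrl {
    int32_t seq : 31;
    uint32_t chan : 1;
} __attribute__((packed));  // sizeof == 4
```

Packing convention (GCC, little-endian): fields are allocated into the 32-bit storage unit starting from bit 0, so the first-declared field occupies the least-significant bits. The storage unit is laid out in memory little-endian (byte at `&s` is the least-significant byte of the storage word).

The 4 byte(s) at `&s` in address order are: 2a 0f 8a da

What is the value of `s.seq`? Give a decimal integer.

[0]=0x2a [1]=0x0f [2]=0x8a [3]=0xda (little-endian) → word 0xda8a0f2a
seq:31 @ bit 0 → (0xda8a0f2a>>0)&0x7fffffff = 0x5a8a0f2a  ←
chan:1 @ bit 31 → (0xda8a0f2a>>31)&0x1 = 0x1
seq signed 31b, MSB=1: 1518997290 - 2147483648 = -628486358

-628486358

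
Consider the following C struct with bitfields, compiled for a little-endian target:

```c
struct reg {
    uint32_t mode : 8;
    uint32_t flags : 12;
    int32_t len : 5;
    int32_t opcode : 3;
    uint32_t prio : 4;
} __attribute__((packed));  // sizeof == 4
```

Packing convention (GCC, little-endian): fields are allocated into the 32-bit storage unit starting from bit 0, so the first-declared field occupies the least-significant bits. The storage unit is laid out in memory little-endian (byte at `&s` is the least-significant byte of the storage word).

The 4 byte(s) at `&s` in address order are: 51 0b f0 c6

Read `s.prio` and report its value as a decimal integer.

12

[0]=0x51 [1]=0x0b [2]=0xf0 [3]=0xc6 (little-endian) → word 0xc6f00b51
mode [0+:8] = (word>>0) & 0xff = 81
flags [8+:12] = (word>>8) & 0xfff = 11
len [20+:5] = (word>>20) & 0x1f = 15
opcode [25+:3] = (word>>25) & 0x7 = 3
prio [28+:4] = (word>>28) & 0xf = 12  ←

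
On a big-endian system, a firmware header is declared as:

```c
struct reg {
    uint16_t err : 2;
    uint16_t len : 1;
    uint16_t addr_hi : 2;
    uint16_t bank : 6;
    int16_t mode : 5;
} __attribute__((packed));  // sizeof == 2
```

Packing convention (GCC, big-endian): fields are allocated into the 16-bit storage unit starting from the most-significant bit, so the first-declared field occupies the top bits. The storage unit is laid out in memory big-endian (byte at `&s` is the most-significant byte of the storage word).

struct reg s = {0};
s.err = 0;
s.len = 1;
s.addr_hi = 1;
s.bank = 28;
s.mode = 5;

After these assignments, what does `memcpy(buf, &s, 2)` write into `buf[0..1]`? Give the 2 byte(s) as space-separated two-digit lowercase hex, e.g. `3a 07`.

err (2b) val=0 bits=0x0 at bit 14: 0x0000
len (1b) val=1 bits=0x1 at bit 13: 0x2000
addr_hi (2b) val=1 bits=0x1 at bit 11: 0x2800
bank (6b) val=28 bits=0x1c at bit 5: 0x2b80
mode (5b) val=5 bits=0x5 at bit 0: 0x2b85
word = 0x2b85 → big-endian bytes:
  [0]=0x2b  [1]=0x85

2b 85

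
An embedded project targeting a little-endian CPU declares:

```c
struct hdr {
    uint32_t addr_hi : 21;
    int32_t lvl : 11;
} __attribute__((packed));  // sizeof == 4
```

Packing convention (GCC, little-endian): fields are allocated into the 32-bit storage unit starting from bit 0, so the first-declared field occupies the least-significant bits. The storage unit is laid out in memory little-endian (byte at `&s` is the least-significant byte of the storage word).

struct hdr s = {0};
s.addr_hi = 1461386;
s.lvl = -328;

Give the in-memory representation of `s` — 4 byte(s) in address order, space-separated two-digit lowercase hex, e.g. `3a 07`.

8a 4c 16 d7

addr_hi:21 = 1461386 → 0x164c8a << 0 → word 0x00164c8a
lvl:11 = -328 → 0x6b8 << 21 → word 0xd7164c8a
word = 0xd7164c8a → little-endian bytes:
  [0]=0x8a  [1]=0x4c  [2]=0x16  [3]=0xd7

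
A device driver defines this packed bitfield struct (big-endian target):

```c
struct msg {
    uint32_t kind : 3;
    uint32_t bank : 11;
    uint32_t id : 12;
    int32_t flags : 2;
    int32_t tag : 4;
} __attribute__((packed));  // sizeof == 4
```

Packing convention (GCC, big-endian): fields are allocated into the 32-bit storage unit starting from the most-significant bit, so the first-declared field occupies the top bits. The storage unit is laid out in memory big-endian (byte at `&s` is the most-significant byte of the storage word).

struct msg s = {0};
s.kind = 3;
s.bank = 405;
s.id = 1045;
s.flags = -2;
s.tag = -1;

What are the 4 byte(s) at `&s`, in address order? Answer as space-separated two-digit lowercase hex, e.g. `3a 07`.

kind (3b) val=3 bits=0x3 at bit 29: 0x60000000
bank (11b) val=405 bits=0x195 at bit 18: 0x66540000
id (12b) val=1045 bits=0x415 at bit 6: 0x66550540
flags (2b) val=-2 bits=0x2 at bit 4: 0x66550560
tag (4b) val=-1 bits=0xf at bit 0: 0x6655056f
word = 0x6655056f → big-endian bytes:
  [0]=0x66  [1]=0x55  [2]=0x05  [3]=0x6f

66 55 05 6f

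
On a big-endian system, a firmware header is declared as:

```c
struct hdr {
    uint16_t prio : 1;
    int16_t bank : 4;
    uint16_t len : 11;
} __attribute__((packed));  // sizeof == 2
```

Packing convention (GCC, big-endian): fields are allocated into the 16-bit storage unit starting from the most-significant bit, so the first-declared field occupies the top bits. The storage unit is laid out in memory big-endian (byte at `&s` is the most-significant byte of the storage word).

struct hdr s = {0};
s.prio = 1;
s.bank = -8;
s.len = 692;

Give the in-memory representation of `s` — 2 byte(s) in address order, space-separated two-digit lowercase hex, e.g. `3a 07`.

prio:1 = 1 → 0x1 << 15 → word 0x8000
bank:4 = -8 → 0x8 << 11 → word 0xc000
len:11 = 692 → 0x2b4 << 0 → word 0xc2b4
word = 0xc2b4 → big-endian bytes:
  [0]=0xc2  [1]=0xb4

c2 b4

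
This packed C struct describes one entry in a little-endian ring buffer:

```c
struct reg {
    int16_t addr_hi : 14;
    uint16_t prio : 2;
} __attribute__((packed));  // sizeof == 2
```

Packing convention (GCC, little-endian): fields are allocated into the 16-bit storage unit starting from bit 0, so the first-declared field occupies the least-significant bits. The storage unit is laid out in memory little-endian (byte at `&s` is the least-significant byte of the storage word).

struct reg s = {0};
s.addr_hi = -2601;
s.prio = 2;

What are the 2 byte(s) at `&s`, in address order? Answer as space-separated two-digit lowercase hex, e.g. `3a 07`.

[0+:14] addr_hi=-2601 & 0x3fff = 0x35d7; word=0x35d7
[14+:2] prio=2 & 0x3 = 0x2; word=0xb5d7
word = 0xb5d7 → little-endian bytes:
  [0]=0xd7  [1]=0xb5

d7 b5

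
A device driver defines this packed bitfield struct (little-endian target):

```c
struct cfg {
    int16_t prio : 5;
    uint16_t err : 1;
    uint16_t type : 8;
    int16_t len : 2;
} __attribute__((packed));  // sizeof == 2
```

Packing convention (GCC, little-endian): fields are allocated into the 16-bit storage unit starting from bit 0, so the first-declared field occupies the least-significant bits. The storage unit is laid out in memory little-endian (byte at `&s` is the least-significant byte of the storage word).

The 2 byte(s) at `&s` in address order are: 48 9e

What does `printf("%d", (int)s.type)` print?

121

[0]=0x48 [1]=0x9e (little-endian) → word 0x9e48
prio:5 @ bit 0 → (0x9e48>>0)&0x1f = 0x8
err:1 @ bit 5 → (0x9e48>>5)&0x1 = 0x0
type:8 @ bit 6 → (0x9e48>>6)&0xff = 0x79  ←
len:2 @ bit 14 → (0x9e48>>14)&0x3 = 0x2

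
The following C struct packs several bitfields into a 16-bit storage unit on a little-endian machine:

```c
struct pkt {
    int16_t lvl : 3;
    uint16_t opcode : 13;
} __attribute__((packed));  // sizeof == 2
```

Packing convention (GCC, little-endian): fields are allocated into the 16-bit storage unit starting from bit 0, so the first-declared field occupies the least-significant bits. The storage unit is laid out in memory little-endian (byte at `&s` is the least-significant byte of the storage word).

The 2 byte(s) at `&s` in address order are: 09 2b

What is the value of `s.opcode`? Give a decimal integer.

[0]=0x09 [1]=0x2b (little-endian) → word 0x2b09
lvl [0+:3] = (word>>0) & 0x7 = 1
opcode [3+:13] = (word>>3) & 0x1fff = 1377  ←

1377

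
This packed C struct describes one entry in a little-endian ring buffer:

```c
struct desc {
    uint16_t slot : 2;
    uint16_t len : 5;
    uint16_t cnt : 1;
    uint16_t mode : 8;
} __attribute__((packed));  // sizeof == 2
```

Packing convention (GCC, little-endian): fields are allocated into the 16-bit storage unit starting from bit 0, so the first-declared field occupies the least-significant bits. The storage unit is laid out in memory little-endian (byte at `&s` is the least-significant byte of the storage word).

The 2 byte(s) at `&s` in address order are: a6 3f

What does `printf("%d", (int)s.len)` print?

9

[0]=0xa6 [1]=0x3f (little-endian) → word 0x3fa6
slot [0+:2] = (word>>0) & 0x3 = 2
len [2+:5] = (word>>2) & 0x1f = 9  ←
cnt [7+:1] = (word>>7) & 0x1 = 1
mode [8+:8] = (word>>8) & 0xff = 63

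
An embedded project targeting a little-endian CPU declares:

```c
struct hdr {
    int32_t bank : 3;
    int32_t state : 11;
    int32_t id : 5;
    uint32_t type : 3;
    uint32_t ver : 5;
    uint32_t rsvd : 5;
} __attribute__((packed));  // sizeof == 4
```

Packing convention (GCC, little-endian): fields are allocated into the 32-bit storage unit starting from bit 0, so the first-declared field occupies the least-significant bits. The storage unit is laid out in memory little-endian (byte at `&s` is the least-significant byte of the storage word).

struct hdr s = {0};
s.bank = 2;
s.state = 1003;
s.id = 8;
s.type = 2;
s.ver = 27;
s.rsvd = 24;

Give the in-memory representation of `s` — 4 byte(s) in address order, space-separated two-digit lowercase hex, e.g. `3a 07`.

[0+:3] bank=2 & 0x7 = 0x2; word=0x00000002
[3+:11] state=1003 & 0x7ff = 0x3eb; word=0x00001f5a
[14+:5] id=8 & 0x1f = 0x8; word=0x00021f5a
[19+:3] type=2 & 0x7 = 0x2; word=0x00121f5a
[22+:5] ver=27 & 0x1f = 0x1b; word=0x06d21f5a
[27+:5] rsvd=24 & 0x1f = 0x18; word=0xc6d21f5a
word = 0xc6d21f5a → little-endian bytes:
  [0]=0x5a  [1]=0x1f  [2]=0xd2  [3]=0xc6

5a 1f d2 c6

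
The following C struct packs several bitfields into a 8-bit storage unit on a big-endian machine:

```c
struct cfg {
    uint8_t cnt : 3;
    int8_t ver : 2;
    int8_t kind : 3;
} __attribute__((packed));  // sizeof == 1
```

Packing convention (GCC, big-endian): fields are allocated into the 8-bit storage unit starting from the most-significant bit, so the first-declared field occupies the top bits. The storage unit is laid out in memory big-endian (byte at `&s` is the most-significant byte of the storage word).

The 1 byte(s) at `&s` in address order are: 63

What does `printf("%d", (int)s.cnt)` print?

3

[0]=0x63 (big-endian) → word 0x63
cnt [5+:3] = (word>>5) & 0x7 = 3  ←
ver [3+:2] = (word>>3) & 0x3 = 0
kind [0+:3] = (word>>0) & 0x7 = 3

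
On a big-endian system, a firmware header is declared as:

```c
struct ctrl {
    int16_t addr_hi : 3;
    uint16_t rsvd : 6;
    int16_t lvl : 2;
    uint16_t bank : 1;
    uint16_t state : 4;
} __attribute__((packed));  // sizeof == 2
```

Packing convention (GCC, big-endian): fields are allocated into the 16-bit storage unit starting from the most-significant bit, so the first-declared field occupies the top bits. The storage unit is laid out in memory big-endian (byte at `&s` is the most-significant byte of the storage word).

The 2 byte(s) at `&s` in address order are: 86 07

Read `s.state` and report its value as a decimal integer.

[0]=0x86 [1]=0x07 (big-endian) → word 0x8607
addr_hi:3 @ bit 13 → (0x8607>>13)&0x7 = 0x4
rsvd:6 @ bit 7 → (0x8607>>7)&0x3f = 0xc
lvl:2 @ bit 5 → (0x8607>>5)&0x3 = 0x0
bank:1 @ bit 4 → (0x8607>>4)&0x1 = 0x0
state:4 @ bit 0 → (0x8607>>0)&0xf = 0x7  ←

7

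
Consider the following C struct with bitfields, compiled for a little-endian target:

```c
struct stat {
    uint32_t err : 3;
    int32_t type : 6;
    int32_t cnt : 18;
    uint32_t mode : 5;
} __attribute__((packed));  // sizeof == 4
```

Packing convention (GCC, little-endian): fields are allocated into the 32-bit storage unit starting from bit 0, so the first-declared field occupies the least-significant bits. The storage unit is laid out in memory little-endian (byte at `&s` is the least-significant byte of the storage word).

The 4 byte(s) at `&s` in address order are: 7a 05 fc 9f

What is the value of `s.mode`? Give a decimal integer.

[0]=0x7a [1]=0x05 [2]=0xfc [3]=0x9f (little-endian) → word 0x9ffc057a
err:3 @ bit 0 → (0x9ffc057a>>0)&0x7 = 0x2
type:6 @ bit 3 → (0x9ffc057a>>3)&0x3f = 0x2f
cnt:18 @ bit 9 → (0x9ffc057a>>9)&0x3ffff = 0x3fe02
mode:5 @ bit 27 → (0x9ffc057a>>27)&0x1f = 0x13  ←

19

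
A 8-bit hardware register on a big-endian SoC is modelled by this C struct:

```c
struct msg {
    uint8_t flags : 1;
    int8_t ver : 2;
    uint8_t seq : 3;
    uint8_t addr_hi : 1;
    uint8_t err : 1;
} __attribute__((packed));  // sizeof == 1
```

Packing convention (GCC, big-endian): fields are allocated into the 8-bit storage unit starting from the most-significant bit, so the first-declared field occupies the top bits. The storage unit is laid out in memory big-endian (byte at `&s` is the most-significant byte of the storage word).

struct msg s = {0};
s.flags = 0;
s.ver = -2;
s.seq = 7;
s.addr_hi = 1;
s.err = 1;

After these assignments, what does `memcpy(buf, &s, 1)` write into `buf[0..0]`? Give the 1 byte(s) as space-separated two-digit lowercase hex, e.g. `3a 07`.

5f

flags:1 = 0 → 0x0 << 7 → word 0x00
ver:2 = -2 → 0x2 << 5 → word 0x40
seq:3 = 7 → 0x7 << 2 → word 0x5c
addr_hi:1 = 1 → 0x1 << 1 → word 0x5e
err:1 = 1 → 0x1 << 0 → word 0x5f
word = 0x5f → big-endian bytes:
  [0]=0x5f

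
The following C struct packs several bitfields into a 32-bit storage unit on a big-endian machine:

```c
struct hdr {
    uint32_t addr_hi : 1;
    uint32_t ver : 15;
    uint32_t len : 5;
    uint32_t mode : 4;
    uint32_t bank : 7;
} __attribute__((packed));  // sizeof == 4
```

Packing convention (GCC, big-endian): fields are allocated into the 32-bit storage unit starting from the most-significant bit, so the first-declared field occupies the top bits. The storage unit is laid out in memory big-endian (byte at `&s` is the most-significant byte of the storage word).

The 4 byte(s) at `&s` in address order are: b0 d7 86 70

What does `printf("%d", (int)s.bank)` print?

[0]=0xb0 [1]=0xd7 [2]=0x86 [3]=0x70 (big-endian) → word 0xb0d78670
addr_hi [31+:1] = (word>>31) & 0x1 = 1
ver [16+:15] = (word>>16) & 0x7fff = 12503
len [11+:5] = (word>>11) & 0x1f = 16
mode [7+:4] = (word>>7) & 0xf = 12
bank [0+:7] = (word>>0) & 0x7f = 112  ←

112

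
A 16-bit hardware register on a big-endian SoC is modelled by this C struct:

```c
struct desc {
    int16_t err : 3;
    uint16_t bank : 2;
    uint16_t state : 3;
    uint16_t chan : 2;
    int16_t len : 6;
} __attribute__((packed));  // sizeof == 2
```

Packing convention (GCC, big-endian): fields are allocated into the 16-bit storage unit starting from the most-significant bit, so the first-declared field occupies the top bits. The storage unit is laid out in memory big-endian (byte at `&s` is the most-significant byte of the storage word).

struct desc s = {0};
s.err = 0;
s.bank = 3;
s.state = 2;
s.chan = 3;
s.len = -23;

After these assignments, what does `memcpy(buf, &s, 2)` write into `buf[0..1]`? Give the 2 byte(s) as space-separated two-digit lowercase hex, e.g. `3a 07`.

1a e9

[13+:3] err=0 & 0x7 = 0x0; word=0x0000
[11+:2] bank=3 & 0x3 = 0x3; word=0x1800
[8+:3] state=2 & 0x7 = 0x2; word=0x1a00
[6+:2] chan=3 & 0x3 = 0x3; word=0x1ac0
[0+:6] len=-23 & 0x3f = 0x29; word=0x1ae9
word = 0x1ae9 → big-endian bytes:
  [0]=0x1a  [1]=0xe9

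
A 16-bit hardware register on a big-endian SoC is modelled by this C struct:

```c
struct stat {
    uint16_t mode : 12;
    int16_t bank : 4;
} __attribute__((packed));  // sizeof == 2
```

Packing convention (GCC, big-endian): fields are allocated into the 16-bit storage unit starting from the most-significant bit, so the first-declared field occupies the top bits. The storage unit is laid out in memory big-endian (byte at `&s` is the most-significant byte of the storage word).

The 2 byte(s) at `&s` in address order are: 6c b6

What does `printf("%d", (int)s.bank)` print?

[0]=0x6c [1]=0xb6 (big-endian) → word 0x6cb6
mode:12 @ bit 4 → (0x6cb6>>4)&0xfff = 0x6cb
bank:4 @ bit 0 → (0x6cb6>>0)&0xf = 0x6  ←
bank signed 4b, MSB=0: value = 6

6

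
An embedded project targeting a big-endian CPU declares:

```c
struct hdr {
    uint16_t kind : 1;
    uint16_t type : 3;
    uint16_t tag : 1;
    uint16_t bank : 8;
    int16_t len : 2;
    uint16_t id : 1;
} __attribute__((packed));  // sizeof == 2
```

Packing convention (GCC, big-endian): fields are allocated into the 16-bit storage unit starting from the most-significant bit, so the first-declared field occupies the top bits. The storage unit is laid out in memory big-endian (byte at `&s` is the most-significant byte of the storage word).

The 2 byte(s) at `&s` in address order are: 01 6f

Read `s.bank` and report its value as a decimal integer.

45

[0]=0x01 [1]=0x6f (big-endian) → word 0x016f
kind:1 @ bit 15 → (0x016f>>15)&0x1 = 0x0
type:3 @ bit 12 → (0x016f>>12)&0x7 = 0x0
tag:1 @ bit 11 → (0x016f>>11)&0x1 = 0x0
bank:8 @ bit 3 → (0x016f>>3)&0xff = 0x2d  ←
len:2 @ bit 1 → (0x016f>>1)&0x3 = 0x3
id:1 @ bit 0 → (0x016f>>0)&0x1 = 0x1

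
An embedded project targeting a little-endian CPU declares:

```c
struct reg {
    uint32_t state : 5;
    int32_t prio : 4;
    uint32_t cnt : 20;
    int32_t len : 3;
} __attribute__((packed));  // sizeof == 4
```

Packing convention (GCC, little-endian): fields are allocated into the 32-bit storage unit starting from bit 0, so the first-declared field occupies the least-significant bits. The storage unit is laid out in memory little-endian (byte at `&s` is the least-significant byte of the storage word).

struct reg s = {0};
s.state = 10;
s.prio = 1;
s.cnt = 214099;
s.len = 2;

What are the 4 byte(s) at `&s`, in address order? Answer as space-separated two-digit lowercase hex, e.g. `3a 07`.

[0+:5] state=10 & 0x1f = 0xa; word=0x0000000a
[5+:4] prio=1 & 0xf = 0x1; word=0x0000002a
[9+:20] cnt=214099 & 0xfffff = 0x34453; word=0x0688a62a
[29+:3] len=2 & 0x7 = 0x2; word=0x4688a62a
word = 0x4688a62a → little-endian bytes:
  [0]=0x2a  [1]=0xa6  [2]=0x88  [3]=0x46

2a a6 88 46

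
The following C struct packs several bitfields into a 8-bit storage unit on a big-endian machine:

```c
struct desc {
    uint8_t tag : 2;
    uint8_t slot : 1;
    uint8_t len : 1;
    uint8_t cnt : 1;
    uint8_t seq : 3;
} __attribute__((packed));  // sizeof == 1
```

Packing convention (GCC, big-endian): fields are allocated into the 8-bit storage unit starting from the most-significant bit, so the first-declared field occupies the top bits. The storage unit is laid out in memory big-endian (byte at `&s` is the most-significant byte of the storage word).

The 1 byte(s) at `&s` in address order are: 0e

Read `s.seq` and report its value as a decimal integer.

6

[0]=0x0e (big-endian) → word 0x0e
tag:2 @ bit 6 → (0x0e>>6)&0x3 = 0x0
slot:1 @ bit 5 → (0x0e>>5)&0x1 = 0x0
len:1 @ bit 4 → (0x0e>>4)&0x1 = 0x0
cnt:1 @ bit 3 → (0x0e>>3)&0x1 = 0x1
seq:3 @ bit 0 → (0x0e>>0)&0x7 = 0x6  ←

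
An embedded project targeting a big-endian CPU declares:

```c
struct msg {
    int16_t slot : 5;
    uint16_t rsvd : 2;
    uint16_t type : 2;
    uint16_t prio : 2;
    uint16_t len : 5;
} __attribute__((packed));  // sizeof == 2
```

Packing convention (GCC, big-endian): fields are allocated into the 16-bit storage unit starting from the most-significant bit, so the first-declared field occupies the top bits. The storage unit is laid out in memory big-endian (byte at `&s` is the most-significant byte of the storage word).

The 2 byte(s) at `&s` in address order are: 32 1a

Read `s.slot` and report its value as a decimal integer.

6

[0]=0x32 [1]=0x1a (big-endian) → word 0x321a
slot [11+:5] = (word>>11) & 0x1f = 6  ←
rsvd [9+:2] = (word>>9) & 0x3 = 1
type [7+:2] = (word>>7) & 0x3 = 0
prio [5+:2] = (word>>5) & 0x3 = 0
len [0+:5] = (word>>0) & 0x1f = 26
slot signed 5b, MSB=0: value = 6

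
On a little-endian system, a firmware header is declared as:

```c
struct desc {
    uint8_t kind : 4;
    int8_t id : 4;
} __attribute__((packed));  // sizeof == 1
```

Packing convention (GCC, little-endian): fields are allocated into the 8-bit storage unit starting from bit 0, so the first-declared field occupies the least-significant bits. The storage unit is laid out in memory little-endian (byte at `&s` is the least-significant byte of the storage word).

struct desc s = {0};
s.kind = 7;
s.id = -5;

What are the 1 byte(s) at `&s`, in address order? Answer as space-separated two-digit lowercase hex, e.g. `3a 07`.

b7

[0+:4] kind=7 & 0xf = 0x7; word=0x07
[4+:4] id=-5 & 0xf = 0xb; word=0xb7
word = 0xb7 → little-endian bytes:
  [0]=0xb7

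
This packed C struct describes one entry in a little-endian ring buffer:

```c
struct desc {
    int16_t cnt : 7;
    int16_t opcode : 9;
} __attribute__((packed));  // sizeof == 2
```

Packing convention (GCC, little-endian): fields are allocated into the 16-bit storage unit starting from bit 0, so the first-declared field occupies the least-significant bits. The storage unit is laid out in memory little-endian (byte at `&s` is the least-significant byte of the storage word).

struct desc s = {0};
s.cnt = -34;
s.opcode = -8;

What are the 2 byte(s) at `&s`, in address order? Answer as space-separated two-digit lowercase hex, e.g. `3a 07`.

cnt:7 = -34 → 0x5e << 0 → word 0x005e
opcode:9 = -8 → 0x1f8 << 7 → word 0xfc5e
word = 0xfc5e → little-endian bytes:
  [0]=0x5e  [1]=0xfc

5e fc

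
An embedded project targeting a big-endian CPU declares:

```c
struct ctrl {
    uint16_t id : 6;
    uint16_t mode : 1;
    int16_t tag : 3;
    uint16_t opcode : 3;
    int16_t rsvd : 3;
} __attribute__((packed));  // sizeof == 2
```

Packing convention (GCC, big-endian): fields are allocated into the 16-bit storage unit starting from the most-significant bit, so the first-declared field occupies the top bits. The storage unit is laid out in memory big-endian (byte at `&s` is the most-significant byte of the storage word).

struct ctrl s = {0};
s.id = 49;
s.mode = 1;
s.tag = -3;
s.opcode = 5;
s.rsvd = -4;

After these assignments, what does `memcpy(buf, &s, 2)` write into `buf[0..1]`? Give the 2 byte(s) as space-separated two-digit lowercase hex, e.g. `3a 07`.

c7 6c

[10+:6] id=49 & 0x3f = 0x31; word=0xc400
[9+:1] mode=1 & 0x1 = 0x1; word=0xc600
[6+:3] tag=-3 & 0x7 = 0x5; word=0xc740
[3+:3] opcode=5 & 0x7 = 0x5; word=0xc768
[0+:3] rsvd=-4 & 0x7 = 0x4; word=0xc76c
word = 0xc76c → big-endian bytes:
  [0]=0xc7  [1]=0x6c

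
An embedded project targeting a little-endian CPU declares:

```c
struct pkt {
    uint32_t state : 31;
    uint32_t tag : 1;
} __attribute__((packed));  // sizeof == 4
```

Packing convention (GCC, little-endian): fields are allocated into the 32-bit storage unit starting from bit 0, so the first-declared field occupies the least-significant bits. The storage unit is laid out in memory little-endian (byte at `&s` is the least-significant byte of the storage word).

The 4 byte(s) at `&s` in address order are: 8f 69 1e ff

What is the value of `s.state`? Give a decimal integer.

[0]=0x8f [1]=0x69 [2]=0x1e [3]=0xff (little-endian) → word 0xff1e698f
state [0+:31] = (word>>0) & 0x7fffffff = 2132699535  ←
tag [31+:1] = (word>>31) & 0x1 = 1

2132699535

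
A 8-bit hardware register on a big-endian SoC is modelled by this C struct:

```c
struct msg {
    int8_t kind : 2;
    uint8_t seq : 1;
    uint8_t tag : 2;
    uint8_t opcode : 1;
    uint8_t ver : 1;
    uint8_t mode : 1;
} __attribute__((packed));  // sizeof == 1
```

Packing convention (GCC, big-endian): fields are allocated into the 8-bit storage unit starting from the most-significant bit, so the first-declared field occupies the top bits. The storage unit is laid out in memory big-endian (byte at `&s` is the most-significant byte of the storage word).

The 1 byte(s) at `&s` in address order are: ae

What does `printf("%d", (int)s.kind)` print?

[0]=0xae (big-endian) → word 0xae
kind [6+:2] = (word>>6) & 0x3 = 2  ←
seq [5+:1] = (word>>5) & 0x1 = 1
tag [3+:2] = (word>>3) & 0x3 = 1
opcode [2+:1] = (word>>2) & 0x1 = 1
ver [1+:1] = (word>>1) & 0x1 = 1
mode [0+:1] = (word>>0) & 0x1 = 0
kind signed 2b, MSB=1: 2 - 4 = -2

-2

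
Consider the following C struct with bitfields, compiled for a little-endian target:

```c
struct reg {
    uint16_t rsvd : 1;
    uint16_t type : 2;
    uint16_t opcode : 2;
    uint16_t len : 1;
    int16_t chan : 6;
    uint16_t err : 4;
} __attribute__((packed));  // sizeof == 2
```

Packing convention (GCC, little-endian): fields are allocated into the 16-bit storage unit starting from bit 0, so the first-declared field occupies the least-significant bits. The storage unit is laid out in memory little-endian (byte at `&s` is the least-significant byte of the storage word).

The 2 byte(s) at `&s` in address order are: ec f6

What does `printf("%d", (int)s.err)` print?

[0]=0xec [1]=0xf6 (little-endian) → word 0xf6ec
rsvd [0+:1] = (word>>0) & 0x1 = 0
type [1+:2] = (word>>1) & 0x3 = 2
opcode [3+:2] = (word>>3) & 0x3 = 1
len [5+:1] = (word>>5) & 0x1 = 1
chan [6+:6] = (word>>6) & 0x3f = 27
err [12+:4] = (word>>12) & 0xf = 15  ←

15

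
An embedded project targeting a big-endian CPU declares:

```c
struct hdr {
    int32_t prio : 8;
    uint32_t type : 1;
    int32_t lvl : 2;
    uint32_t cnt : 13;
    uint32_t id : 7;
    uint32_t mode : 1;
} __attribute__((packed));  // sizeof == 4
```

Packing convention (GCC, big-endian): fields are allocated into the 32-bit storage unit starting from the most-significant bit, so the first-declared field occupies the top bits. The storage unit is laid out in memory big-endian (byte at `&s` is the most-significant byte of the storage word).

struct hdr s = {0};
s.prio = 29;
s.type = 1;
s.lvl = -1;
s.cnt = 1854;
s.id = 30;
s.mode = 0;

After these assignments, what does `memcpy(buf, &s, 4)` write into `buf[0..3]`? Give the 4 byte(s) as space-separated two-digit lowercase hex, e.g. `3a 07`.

1d e7 3e 3c

prio (8b) val=29 bits=0x1d at bit 24: 0x1d000000
type (1b) val=1 bits=0x1 at bit 23: 0x1d800000
lvl (2b) val=-1 bits=0x3 at bit 21: 0x1de00000
cnt (13b) val=1854 bits=0x73e at bit 8: 0x1de73e00
id (7b) val=30 bits=0x1e at bit 1: 0x1de73e3c
mode (1b) val=0 bits=0x0 at bit 0: 0x1de73e3c
word = 0x1de73e3c → big-endian bytes:
  [0]=0x1d  [1]=0xe7  [2]=0x3e  [3]=0x3c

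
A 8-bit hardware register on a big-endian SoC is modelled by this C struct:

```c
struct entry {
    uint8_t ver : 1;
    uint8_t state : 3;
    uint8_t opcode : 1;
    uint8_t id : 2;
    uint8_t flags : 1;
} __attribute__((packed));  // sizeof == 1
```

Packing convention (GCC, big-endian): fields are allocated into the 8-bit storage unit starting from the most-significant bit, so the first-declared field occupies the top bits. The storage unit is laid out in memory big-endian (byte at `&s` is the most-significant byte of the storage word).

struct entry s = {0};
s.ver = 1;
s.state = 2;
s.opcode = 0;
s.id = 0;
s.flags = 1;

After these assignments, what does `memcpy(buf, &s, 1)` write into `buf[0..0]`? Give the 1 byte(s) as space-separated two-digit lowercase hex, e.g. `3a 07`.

ver (1b) val=1 bits=0x1 at bit 7: 0x80
state (3b) val=2 bits=0x2 at bit 4: 0xa0
opcode (1b) val=0 bits=0x0 at bit 3: 0xa0
id (2b) val=0 bits=0x0 at bit 1: 0xa0
flags (1b) val=1 bits=0x1 at bit 0: 0xa1
word = 0xa1 → big-endian bytes:
  [0]=0xa1

a1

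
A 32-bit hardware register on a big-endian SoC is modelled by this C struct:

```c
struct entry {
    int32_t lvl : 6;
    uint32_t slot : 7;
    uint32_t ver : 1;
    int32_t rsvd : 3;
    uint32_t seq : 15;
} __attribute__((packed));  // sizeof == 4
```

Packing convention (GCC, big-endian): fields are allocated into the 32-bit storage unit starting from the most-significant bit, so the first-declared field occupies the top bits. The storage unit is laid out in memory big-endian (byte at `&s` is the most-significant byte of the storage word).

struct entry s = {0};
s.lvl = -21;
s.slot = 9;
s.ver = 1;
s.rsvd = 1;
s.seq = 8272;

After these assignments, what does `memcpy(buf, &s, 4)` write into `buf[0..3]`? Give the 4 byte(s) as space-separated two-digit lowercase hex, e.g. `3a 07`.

lvl:6 = -21 → 0x2b << 26 → word 0xac000000
slot:7 = 9 → 0x9 << 19 → word 0xac480000
ver:1 = 1 → 0x1 << 18 → word 0xac4c0000
rsvd:3 = 1 → 0x1 << 15 → word 0xac4c8000
seq:15 = 8272 → 0x2050 << 0 → word 0xac4ca050
word = 0xac4ca050 → big-endian bytes:
  [0]=0xac  [1]=0x4c  [2]=0xa0  [3]=0x50

ac 4c a0 50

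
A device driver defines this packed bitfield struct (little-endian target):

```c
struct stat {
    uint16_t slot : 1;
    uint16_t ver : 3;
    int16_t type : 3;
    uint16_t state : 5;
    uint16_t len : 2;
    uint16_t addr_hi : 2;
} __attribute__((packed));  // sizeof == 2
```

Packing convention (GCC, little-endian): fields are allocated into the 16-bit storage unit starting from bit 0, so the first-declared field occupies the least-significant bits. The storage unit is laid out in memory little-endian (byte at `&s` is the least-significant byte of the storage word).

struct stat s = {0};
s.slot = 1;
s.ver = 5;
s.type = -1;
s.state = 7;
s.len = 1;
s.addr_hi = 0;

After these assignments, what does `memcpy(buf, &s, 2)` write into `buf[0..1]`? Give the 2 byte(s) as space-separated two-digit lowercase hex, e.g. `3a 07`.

[0+:1] slot=1 & 0x1 = 0x1; word=0x0001
[1+:3] ver=5 & 0x7 = 0x5; word=0x000b
[4+:3] type=-1 & 0x7 = 0x7; word=0x007b
[7+:5] state=7 & 0x1f = 0x7; word=0x03fb
[12+:2] len=1 & 0x3 = 0x1; word=0x13fb
[14+:2] addr_hi=0 & 0x3 = 0x0; word=0x13fb
word = 0x13fb → little-endian bytes:
  [0]=0xfb  [1]=0x13

fb 13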